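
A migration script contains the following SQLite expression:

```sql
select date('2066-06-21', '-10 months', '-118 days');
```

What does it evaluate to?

2065-04-25

Adding -10 months to 2066-06-21 gives 2065-08-21.
Applying '-118 days' to 2065-08-21: counting 118 days back gives 2065-04-25.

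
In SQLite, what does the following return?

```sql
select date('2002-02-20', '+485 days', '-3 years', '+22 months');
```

2002-04-20

Applying '+485 days' to 2002-02-20: counting 485 days forward gives 2003-06-20.
Adding -3 years to 2003-06-20 gives 2000-06-20.
Adding +22 months to 2000-06-20 gives 2002-04-20.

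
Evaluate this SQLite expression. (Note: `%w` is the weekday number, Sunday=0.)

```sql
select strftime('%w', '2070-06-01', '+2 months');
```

First apply '+2 months': 2070-06-01 → 2070-08-01.
2070-08-01 is a Friday; with Sunday=0 that is 5.

5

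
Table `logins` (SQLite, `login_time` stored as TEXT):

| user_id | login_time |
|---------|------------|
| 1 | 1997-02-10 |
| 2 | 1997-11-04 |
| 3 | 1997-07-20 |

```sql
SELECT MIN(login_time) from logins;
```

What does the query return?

MIN over {1997-02-10, 1997-07-20, 1997-11-04}.

1997-02-10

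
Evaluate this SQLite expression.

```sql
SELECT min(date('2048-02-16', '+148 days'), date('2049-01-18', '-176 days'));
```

date('2048-02-16', '+148 days') → 2048-07-13.
date('2049-01-18', '-176 days') → 2048-07-26.
Earlier of the two is 2048-07-13.

2048-07-13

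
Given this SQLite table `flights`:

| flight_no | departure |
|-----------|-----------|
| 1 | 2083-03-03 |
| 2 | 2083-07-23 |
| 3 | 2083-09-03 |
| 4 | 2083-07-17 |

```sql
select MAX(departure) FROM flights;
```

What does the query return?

MAX over {2083-03-03, 2083-07-17, 2083-07-23, 2083-09-03}.

2083-09-03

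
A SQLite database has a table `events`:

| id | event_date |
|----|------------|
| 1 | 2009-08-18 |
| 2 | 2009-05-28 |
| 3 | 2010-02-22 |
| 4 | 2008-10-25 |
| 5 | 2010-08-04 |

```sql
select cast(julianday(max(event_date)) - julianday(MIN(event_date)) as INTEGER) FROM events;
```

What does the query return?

MIN = 2008-10-25, MAX = 2010-08-04.
6 days remain in October 2008 after the 25th (31 − 25).
Full months from November 2008 through July 2010 contribute their day counts.
Then 4 days into August 2010.
Total: 6 + 30 + 31 + 31 + 28 + 31 + 30 + 31 + 30 + 31 + 31 + 30 + 31 + 30 + 31 + 31 + 28 + 31 + 30 + 31 + 30 + 31 + 4 = 648.

648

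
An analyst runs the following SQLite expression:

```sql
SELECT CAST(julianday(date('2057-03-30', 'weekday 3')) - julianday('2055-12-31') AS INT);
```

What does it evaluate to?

460

`weekday 3` advances to the next Wednesday; 2057-03-30 is a Friday, so it moves forward to 2057-04-04.
0 days remain in December 2055 after the 31st (31 − 31).
Full months from January 2056 through March 2057 contribute their day counts.
Then 4 days into April 2057.
Total: 0 + 31 + 29 + 31 + 30 + 31 + 30 + 31 + 31 + 30 + 31 + 30 + 31 + 31 + 28 + 31 + 4 = 460.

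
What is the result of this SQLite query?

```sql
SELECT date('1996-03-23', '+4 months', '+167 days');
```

Adding +4 months to 1996-03-23 gives 1996-07-23.
Applying '+167 days' to 1996-07-23: counting 167 days forward gives 1997-01-06.

1997-01-06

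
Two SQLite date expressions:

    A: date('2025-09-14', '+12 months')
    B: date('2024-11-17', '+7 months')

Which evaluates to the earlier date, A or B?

A = 2026-09-14.
B = 2025-06-17.
B is earlier.

B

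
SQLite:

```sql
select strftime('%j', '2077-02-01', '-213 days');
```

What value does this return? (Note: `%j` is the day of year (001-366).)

First apply '-213 days': 2077-02-01 → 2076-07-03.
Day-of-year for 2076-07-03: days since 2076-01-01 inclusive = 185, zero-padded to 185.

185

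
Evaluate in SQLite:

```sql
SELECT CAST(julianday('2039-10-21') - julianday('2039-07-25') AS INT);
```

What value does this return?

6 days remain in July 2039 after the 25th (31 − 25).
August 2039: 31 days.
September 2039: 30 days.
Then 21 days into October 2039.
Total: 6 + 31 + 30 + 21 = 88.

88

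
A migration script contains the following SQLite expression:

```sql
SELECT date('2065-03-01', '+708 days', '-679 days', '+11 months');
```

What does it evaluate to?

2066-03-02

Applying '+708 days' to 2065-03-01: counting 708 days forward gives 2067-02-07.
Applying '-679 days' to 2067-02-07: counting 679 days back gives 2065-03-30.
Adding +11 months to 2065-03-30 targets 2066-02-30. February 2066 has only 28 days, so SQLite normalizes the 2-day overflow forward to 2066-03-02.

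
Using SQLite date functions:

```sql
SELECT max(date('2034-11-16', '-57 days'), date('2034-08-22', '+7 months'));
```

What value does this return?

date('2034-11-16', '-57 days') → 2034-09-20.
date('2034-08-22', '+7 months') → 2035-03-22.
Later of the two is 2035-03-22.

2035-03-22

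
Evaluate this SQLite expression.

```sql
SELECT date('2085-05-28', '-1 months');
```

2085-04-28

Adding -1 month to 2085-05-28 gives 2085-04-28.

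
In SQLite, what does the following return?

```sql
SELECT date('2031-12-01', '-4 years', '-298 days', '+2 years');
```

2029-02-06

Adding -4 years to 2031-12-01 gives 2027-12-01.
Applying '-298 days' to 2027-12-01: counting 298 days back gives 2027-02-06.
Adding +2 years to 2027-02-06 gives 2029-02-06.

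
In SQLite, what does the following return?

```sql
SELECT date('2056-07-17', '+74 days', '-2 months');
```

2056-07-29

Applying '+74 days' to 2056-07-17: counting 74 days forward gives 2056-09-29.
Adding -2 months to 2056-09-29 gives 2056-07-29.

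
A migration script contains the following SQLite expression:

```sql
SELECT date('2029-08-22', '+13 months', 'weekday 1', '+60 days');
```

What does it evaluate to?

Adding +13 months to 2029-08-22 gives 2030-09-22.
`weekday 1` advances to the next Monday; 2030-09-22 is a Sunday, so it moves forward to 2030-09-23.
Applying '+60 days' to 2030-09-23: counting 60 days forward gives 2030-11-22.

2030-11-22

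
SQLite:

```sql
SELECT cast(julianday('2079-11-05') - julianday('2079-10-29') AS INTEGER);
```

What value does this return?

2 days remain in October 2079 after the 29th (31 − 29).
Then 5 days into November 2079.
Total: 2 + 5 = 7.

7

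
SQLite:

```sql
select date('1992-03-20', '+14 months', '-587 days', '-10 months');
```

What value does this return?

1990-12-11

Adding +14 months to 1992-03-20 gives 1993-05-20.
Applying '-587 days' to 1993-05-20: counting 587 days back gives 1991-10-11.
Adding -10 months to 1991-10-11 gives 1990-12-11.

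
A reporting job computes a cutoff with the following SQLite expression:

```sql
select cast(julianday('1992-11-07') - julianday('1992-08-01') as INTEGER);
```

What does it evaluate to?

98

30 days remain in August 1992 after the 1st (31 − 1).
September 1992: 30 days.
October 1992: 31 days.
Then 7 days into November 1992.
Total: 30 + 30 + 31 + 7 = 98.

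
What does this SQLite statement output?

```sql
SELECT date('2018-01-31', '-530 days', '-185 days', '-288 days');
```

Applying '-530 days' to 2018-01-31: counting 530 days back gives 2016-08-19.
Applying '-185 days' to 2016-08-19: counting 185 days back gives 2016-02-16.
Applying '-288 days' to 2016-02-16: counting 288 days back gives 2015-05-04.

2015-05-04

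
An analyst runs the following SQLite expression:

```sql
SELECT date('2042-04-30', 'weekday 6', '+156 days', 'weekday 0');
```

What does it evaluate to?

`weekday 6` advances to the next Saturday; 2042-04-30 is a Wednesday, so it moves forward to 2042-05-03.
Applying '+156 days' to 2042-05-03: counting 156 days forward gives 2042-10-06.
`weekday 0` advances to the next Sunday; 2042-10-06 is a Monday, so it moves forward to 2042-10-12.

2042-10-12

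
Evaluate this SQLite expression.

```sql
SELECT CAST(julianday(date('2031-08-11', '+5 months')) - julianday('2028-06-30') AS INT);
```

Adding +5 months to 2031-08-11 gives 2032-01-11.
0 days remain in June 2028 after the 30th (30 − 30).
Full months from July 2028 through December 2031 contribute their day counts.
Then 11 days into January 2032.
Total: 0 + 31 + 31 + 30 + 31 + 30 + 31 + 31 + 28 + 31 + 30 + 31 + 30 + 31 + 31 + 30 + 31 + 30 + 31 + 31 + 28 + 31 + 30 + 31 + 30 + 31 + 31 + 30 + 31 + 30 + 31 + 31 + 28 + 31 + 30 + 31 + 30 + 31 + 31 + 30 + 31 + 30 + 31 + 11 = 1290.

1290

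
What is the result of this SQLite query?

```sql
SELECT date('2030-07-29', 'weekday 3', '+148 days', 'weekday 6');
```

2030-12-28

`weekday 3` advances to the next Wednesday; 2030-07-29 is a Monday, so it moves forward to 2030-07-31.
Applying '+148 days' to 2030-07-31: counting 148 days forward gives 2030-12-26.
`weekday 6` advances to the next Saturday; 2030-12-26 is a Thursday, so it moves forward to 2030-12-28.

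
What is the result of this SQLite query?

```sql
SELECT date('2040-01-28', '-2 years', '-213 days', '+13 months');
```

Adding -2 years to 2040-01-28 gives 2038-01-28.
Applying '-213 days' to 2038-01-28: counting 213 days back gives 2037-06-29.
Adding +13 months to 2037-06-29 gives 2038-07-29.

2038-07-29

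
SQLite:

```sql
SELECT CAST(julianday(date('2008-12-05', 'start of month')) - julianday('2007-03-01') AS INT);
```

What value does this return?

641

`start of month` rewinds 2008-12-05 to 2008-12-01.
30 days remain in March 2007 after the 1st (31 − 1).
Full months from April 2007 through November 2008 contribute their day counts.
Then 1 day into December 2008.
Total: 30 + 30 + 31 + 30 + 31 + 31 + 30 + 31 + 30 + 31 + 31 + 29 + 31 + 30 + 31 + 30 + 31 + 31 + 30 + 31 + 30 + 1 = 641.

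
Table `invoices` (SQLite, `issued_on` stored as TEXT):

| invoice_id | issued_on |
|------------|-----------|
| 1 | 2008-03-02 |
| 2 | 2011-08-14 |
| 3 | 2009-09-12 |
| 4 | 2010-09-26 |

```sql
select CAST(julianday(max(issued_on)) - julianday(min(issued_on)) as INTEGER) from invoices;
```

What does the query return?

MIN = 2008-03-02, MAX = 2011-08-14.
29 days remain in March 2008 after the 2nd (31 − 2).
Full months from April 2008 through July 2011 contribute their day counts.
Then 14 days into August 2011.
Total: 29 + 30 + 31 + 30 + 31 + 31 + 30 + 31 + 30 + 31 + 31 + 28 + 31 + 30 + 31 + 30 + 31 + 31 + 30 + 31 + 30 + 31 + 31 + 28 + 31 + 30 + 31 + 30 + 31 + 31 + 30 + 31 + 30 + 31 + 31 + 28 + 31 + 30 + 31 + 30 + 31 + 14 = 1260.

1260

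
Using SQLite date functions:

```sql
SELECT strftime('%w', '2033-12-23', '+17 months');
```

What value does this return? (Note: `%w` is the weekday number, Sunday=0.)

3

First apply '+17 months': 2033-12-23 → 2035-05-23.
2035-05-23 is a Wednesday; with Sunday=0 that is 3.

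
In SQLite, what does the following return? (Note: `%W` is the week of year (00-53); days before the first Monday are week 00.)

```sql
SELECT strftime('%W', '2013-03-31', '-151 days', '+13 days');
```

46

First apply '-151 days', '+13 days': 2013-03-31 → 2012-11-13.
2012-11-13 is a Tuesday. SQLite's %W counts Mondays since the year started; the result is 46.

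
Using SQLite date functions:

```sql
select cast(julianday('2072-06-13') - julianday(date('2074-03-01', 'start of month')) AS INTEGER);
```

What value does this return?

-626

`start of month` rewinds 2074-03-01 to 2074-03-01.
17 days remain in June 2072 after the 13th (30 − 13).
Full months from July 2072 through February 2074 contribute their day counts.
Then 1 day into March 2074.
Total: 17 + 31 + 31 + 30 + 31 + 30 + 31 + 31 + 28 + 31 + 30 + 31 + 30 + 31 + 31 + 30 + 31 + 30 + 31 + 31 + 28 + 1 = 626.
The subtraction is earlier − later, so the result is −626 → -626.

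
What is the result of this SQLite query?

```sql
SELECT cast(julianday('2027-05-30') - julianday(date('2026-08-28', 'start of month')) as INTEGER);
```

302

`start of month` rewinds 2026-08-28 to 2026-08-01.
30 days remain in August 2026 after the 1st (31 − 1).
Full months from September 2026 through April 2027 contribute their day counts.
Then 30 days into May 2027.
Total: 30 + 30 + 31 + 30 + 31 + 31 + 28 + 31 + 30 + 30 = 302.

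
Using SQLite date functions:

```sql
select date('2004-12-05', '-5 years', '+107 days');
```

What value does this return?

Adding -5 years to 2004-12-05 gives 1999-12-05.
Applying '+107 days' to 1999-12-05: counting 107 days forward gives 2000-03-21.

2000-03-21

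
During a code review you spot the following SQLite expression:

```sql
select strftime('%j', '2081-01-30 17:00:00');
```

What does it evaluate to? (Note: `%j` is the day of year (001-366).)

Day-of-year for 2081-01-30: days since 2081-01-01 inclusive = 30, zero-padded to 030.

030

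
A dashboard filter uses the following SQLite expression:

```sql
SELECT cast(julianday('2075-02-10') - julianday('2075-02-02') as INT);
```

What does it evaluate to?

Both dates are in February 2075: 10 − 2 = 8.

8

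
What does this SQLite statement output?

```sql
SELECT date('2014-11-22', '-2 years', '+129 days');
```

Adding -2 years to 2014-11-22 gives 2012-11-22.
Applying '+129 days' to 2012-11-22: counting 129 days forward gives 2013-03-31.

2013-03-31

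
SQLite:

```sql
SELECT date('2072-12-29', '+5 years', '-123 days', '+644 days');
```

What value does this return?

2079-06-03

Adding +5 years to 2072-12-29 gives 2077-12-29.
Applying '-123 days' to 2077-12-29: counting 123 days back gives 2077-08-28.
Applying '+644 days' to 2077-08-28: counting 644 days forward gives 2079-06-03.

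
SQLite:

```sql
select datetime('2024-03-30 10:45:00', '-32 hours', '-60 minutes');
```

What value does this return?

-32 hours from 2024-03-30 10:45:00 is 2024-03-29 02:45:00 (crosses midnight).
60 minutes = 1h 0m; -60 minutes from 2024-03-29 02:45:00 is 2024-03-29 01:45:00.

2024-03-29 01:45:00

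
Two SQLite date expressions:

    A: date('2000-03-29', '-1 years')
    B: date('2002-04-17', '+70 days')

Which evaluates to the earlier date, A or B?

A

A = 1999-03-29.
B = 2002-06-26.
A is earlier.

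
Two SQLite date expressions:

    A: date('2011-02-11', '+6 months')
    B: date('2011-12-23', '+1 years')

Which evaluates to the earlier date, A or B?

A

A = 2011-08-11.
B = 2012-12-23.
A is earlier.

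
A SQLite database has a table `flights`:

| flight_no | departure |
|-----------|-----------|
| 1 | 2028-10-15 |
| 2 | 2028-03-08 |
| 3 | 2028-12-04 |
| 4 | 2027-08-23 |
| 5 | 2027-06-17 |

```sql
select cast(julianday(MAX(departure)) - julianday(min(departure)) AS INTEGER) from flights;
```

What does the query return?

536

MIN = 2027-06-17, MAX = 2028-12-04.
13 days remain in June 2027 after the 17th (30 − 17).
Full months from July 2027 through November 2028 contribute their day counts.
Then 4 days into December 2028.
Total: 13 + 31 + 31 + 30 + 31 + 30 + 31 + 31 + 29 + 31 + 30 + 31 + 30 + 31 + 31 + 30 + 31 + 30 + 4 = 536.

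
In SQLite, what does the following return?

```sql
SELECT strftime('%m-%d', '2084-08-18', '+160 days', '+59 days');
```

03-25

First apply '+160 days', '+59 days': 2084-08-18 → 2085-03-25.
`%m-%d` extracts the month-day: 03-25.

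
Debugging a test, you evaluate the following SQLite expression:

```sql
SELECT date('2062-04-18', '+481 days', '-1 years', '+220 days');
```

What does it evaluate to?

2063-03-20

Applying '+481 days' to 2062-04-18: counting 481 days forward gives 2063-08-12.
Adding -1 year to 2063-08-12 gives 2062-08-12.
Applying '+220 days' to 2062-08-12: counting 220 days forward gives 2063-03-20.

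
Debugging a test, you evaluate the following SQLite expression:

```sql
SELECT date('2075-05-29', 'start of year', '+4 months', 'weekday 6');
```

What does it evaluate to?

`start of year` rewinds 2075-05-29 to 2075-01-01.
Adding +4 months to 2075-01-01 gives 2075-05-01.
`weekday 6` advances to the next Saturday; 2075-05-01 is a Wednesday, so it moves forward to 2075-05-04.

2075-05-04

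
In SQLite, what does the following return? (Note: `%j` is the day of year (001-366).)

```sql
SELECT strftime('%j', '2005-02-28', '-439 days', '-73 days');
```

278

First apply '-439 days', '-73 days': 2005-02-28 → 2003-10-05.
Day-of-year for 2003-10-05: days since 2003-01-01 inclusive = 278, zero-padded to 278.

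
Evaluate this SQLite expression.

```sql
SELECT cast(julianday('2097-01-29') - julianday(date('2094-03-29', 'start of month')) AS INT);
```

1065

`start of month` rewinds 2094-03-29 to 2094-03-01.
30 days remain in March 2094 after the 1st (31 − 1).
Full months from April 2094 through December 2096 contribute their day counts.
Then 29 days into January 2097.
Total: 30 + 30 + 31 + 30 + 31 + 31 + 30 + 31 + 30 + 31 + 31 + 28 + 31 + 30 + 31 + 30 + 31 + 31 + 30 + 31 + 30 + 31 + 31 + 29 + 31 + 30 + 31 + 30 + 31 + 31 + 30 + 31 + 30 + 31 + 29 = 1065.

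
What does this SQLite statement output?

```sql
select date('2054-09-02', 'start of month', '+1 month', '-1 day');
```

`start of month` rewinds 2054-09-02 to 2054-09-01.
Adding +1 month to 2054-09-01 gives 2054-10-01.
Going back 1 day from 2054-10-01 reaches 2054-09-30 (last day of September, 30 days).

2054-09-30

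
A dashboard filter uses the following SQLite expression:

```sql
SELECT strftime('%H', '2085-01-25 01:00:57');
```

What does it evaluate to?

01

`%H` extracts the 2-digit hour (00-23): 01.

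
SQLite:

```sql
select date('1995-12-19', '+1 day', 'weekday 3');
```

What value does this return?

1995-12-20

Advancing 1 more day within December lands on 1995-12-20.
`weekday 3` advances to the next Wednesday; 1995-12-20 is already a Wednesday, so it stays at 1995-12-20.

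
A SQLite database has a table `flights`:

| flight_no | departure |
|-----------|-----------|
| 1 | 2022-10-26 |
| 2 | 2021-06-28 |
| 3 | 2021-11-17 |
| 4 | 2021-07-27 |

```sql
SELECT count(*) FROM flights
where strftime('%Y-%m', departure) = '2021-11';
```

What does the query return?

Rows with year-month 2021-11: 2021-11-17 → 1.

1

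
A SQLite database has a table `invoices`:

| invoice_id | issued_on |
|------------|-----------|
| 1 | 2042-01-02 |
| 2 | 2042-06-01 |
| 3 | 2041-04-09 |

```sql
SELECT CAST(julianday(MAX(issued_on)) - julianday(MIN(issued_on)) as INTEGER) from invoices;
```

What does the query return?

MIN = 2041-04-09, MAX = 2042-06-01.
21 days remain in April 2041 after the 9th (30 − 9).
Full months from May 2041 through May 2042 contribute their day counts.
Then 1 day into June 2042.
Total: 21 + 31 + 30 + 31 + 31 + 30 + 31 + 30 + 31 + 31 + 28 + 31 + 30 + 31 + 1 = 418.

418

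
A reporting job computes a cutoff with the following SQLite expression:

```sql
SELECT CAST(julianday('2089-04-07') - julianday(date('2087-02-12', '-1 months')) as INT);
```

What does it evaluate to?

816

Adding -1 month to 2087-02-12 gives 2087-01-12.
19 days remain in January 2087 after the 12th (31 − 12).
Full months from February 2087 through March 2089 contribute their day counts.
Then 7 days into April 2089.
Total: 19 + 28 + 31 + 30 + 31 + 30 + 31 + 31 + 30 + 31 + 30 + 31 + 31 + 29 + 31 + 30 + 31 + 30 + 31 + 31 + 30 + 31 + 30 + 31 + 31 + 28 + 31 + 7 = 816.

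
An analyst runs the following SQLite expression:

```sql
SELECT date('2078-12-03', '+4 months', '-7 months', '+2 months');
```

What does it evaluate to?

2078-11-03

Adding +4 months to 2078-12-03 gives 2079-04-03.
Adding -7 months to 2079-04-03 gives 2078-09-03.
Adding +2 months to 2078-09-03 gives 2078-11-03.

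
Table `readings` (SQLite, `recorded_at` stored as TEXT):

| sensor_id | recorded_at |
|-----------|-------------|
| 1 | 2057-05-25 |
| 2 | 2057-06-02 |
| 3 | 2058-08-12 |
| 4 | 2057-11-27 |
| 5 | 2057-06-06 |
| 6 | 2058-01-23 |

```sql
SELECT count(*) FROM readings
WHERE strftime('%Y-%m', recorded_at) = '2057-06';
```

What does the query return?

2

Rows with year-month 2057-06: 2057-06-02, 2057-06-06 → 2.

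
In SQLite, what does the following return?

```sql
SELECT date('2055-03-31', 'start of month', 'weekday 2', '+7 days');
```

`start of month` rewinds 2055-03-31 to 2055-03-01.
`weekday 2` advances to the next Tuesday; 2055-03-01 is a Monday, so it moves forward to 2055-03-02.
Advancing 7 more days within March lands on 2055-03-09.

2055-03-09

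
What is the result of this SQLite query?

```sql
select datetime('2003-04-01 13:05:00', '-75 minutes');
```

2003-04-01 11:50:00

75 minutes = 1h 15m; -75 minutes from 2003-04-01 13:05:00 is 2003-04-01 11:50:00.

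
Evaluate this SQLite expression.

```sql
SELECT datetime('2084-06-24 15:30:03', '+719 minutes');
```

719 minutes = 11h 59m; +719 minutes from 2084-06-24 15:30:03 is 2084-06-25 03:29:03 (crosses midnight).

2084-06-25 03:29:03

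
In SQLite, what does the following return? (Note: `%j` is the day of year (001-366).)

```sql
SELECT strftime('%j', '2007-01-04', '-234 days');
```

First apply '-234 days': 2007-01-04 → 2006-05-15.
Day-of-year for 2006-05-15: days since 2006-01-01 inclusive = 135, zero-padded to 135.

135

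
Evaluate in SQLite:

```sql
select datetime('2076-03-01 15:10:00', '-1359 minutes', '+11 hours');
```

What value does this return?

1359 minutes = 22h 39m; -1359 minutes from 2076-03-01 15:10:00 is 2076-02-29 16:31:00 (crosses midnight).
+11 hours from 2076-02-29 16:31:00 is 2076-03-01 03:31:00 (crosses midnight).

2076-03-01 03:31:00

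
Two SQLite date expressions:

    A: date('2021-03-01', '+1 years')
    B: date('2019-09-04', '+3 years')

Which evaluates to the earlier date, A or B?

A

A = 2022-03-01.
B = 2022-09-04.
A is earlier.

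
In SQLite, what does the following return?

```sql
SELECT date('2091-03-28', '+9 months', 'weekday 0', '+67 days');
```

2092-03-06

Adding +9 months to 2091-03-28 gives 2091-12-28.
`weekday 0` advances to the next Sunday; 2091-12-28 is a Friday, so it moves forward to 2091-12-30.
Applying '+67 days' to 2091-12-30: counting 67 days forward gives 2092-03-06.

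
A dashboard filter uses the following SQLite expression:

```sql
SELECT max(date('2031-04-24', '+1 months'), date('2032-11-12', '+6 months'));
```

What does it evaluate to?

date('2031-04-24', '+1 months') → 2031-05-24.
date('2032-11-12', '+6 months') → 2033-05-12.
Later of the two is 2033-05-12.

2033-05-12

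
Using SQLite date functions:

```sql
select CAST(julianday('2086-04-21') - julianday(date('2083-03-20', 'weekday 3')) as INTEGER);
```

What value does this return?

1124

`weekday 3` advances to the next Wednesday; 2083-03-20 is a Saturday, so it moves forward to 2083-03-24.
7 days remain in March 2083 after the 24th (31 − 24).
Full months from April 2083 through March 2086 contribute their day counts.
Then 21 days into April 2086.
Total: 7 + 30 + 31 + 30 + 31 + 31 + 30 + 31 + 30 + 31 + 31 + 29 + 31 + 30 + 31 + 30 + 31 + 31 + 30 + 31 + 30 + 31 + 31 + 28 + 31 + 30 + 31 + 30 + 31 + 31 + 30 + 31 + 30 + 31 + 31 + 28 + 31 + 21 = 1124.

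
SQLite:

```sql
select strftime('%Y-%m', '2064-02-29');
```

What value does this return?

2064-02

`%Y-%m` extracts the year-month: 2064-02.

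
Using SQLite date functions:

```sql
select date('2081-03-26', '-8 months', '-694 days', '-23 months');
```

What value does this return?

2076-10-01

Adding -8 months to 2081-03-26 gives 2080-07-26.
Applying '-694 days' to 2080-07-26: counting 694 days back gives 2078-09-01.
Adding -23 months to 2078-09-01 gives 2076-10-01.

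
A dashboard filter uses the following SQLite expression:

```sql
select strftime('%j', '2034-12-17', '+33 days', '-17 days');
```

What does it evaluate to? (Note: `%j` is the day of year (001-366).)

002

First apply '+33 days', '-17 days': 2034-12-17 → 2035-01-02.
Day-of-year for 2035-01-02: days since 2035-01-01 inclusive = 2, zero-padded to 002.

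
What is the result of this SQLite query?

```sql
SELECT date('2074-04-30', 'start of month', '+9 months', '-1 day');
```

2074-12-31

`start of month` rewinds 2074-04-30 to 2074-04-01.
Adding +9 months to 2074-04-01 gives 2075-01-01.
Going back 1 day from 2075-01-01 reaches 2074-12-31 (last day of December, 31 days).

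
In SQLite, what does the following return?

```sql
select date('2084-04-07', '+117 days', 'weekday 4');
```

2084-08-03

Applying '+117 days' to 2084-04-07: counting 117 days forward gives 2084-08-02.
`weekday 4` advances to the next Thursday; 2084-08-02 is a Wednesday, so it moves forward to 2084-08-03.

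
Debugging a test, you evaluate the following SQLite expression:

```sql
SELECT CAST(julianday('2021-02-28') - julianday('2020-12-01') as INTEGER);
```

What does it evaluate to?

30 days remain in December 2020 after the 1st (31 − 1).
January 2021: 31 days.
Then 28 days into February 2021.
Total: 30 + 31 + 28 = 89.

89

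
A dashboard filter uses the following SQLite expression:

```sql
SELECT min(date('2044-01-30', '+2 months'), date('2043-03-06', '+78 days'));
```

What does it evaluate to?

date('2044-01-30', '+2 months') → 2044-03-30.
date('2043-03-06', '+78 days') → 2043-05-23.
Earlier of the two is 2043-05-23.

2043-05-23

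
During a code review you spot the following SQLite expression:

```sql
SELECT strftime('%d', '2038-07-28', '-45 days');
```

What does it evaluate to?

13

First apply '-45 days': 2038-07-28 → 2038-06-13.
`%d` extracts the 2-digit day of month: 13.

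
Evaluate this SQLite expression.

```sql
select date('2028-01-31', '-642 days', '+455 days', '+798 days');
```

2029-10-03

Applying '-642 days' to 2028-01-31: counting 642 days back gives 2026-04-29.
Applying '+455 days' to 2026-04-29: counting 455 days forward gives 2027-07-28.
Applying '+798 days' to 2027-07-28: counting 798 days forward gives 2029-10-03.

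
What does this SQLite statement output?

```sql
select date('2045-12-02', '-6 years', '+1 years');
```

2040-12-02

Adding -6 years to 2045-12-02 gives 2039-12-02.
Adding +1 year to 2039-12-02 gives 2040-12-02.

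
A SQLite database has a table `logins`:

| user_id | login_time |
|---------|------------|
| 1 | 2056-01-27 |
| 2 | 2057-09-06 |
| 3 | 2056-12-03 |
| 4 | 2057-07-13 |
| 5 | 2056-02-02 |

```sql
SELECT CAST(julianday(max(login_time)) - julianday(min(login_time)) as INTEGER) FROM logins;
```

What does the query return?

588

MIN = 2056-01-27, MAX = 2057-09-06.
4 days remain in January 2056 after the 27th (31 − 27).
Full months from February 2056 through August 2057 contribute their day counts.
Then 6 days into September 2057.
Total: 4 + 29 + 31 + 30 + 31 + 30 + 31 + 31 + 30 + 31 + 30 + 31 + 31 + 28 + 31 + 30 + 31 + 30 + 31 + 31 + 6 = 588.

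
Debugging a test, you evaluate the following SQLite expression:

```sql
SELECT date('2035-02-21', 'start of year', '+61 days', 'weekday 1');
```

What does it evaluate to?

`start of year` rewinds 2035-02-21 to 2035-01-01.
Applying '+61 days' to 2035-01-01: counting 61 days forward gives 2035-03-03.
`weekday 1` advances to the next Monday; 2035-03-03 is a Saturday, so it moves forward to 2035-03-05.

2035-03-05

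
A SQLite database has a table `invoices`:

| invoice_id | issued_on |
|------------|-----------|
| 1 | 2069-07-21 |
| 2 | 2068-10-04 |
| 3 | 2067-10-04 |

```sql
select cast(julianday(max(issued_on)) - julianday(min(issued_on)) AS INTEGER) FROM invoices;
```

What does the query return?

656

MIN = 2067-10-04, MAX = 2069-07-21.
27 days remain in October 2067 after the 4th (31 − 4).
Full months from November 2067 through June 2069 contribute their day counts.
Then 21 days into July 2069.
Total: 27 + 30 + 31 + 31 + 29 + 31 + 30 + 31 + 30 + 31 + 31 + 30 + 31 + 30 + 31 + 31 + 28 + 31 + 30 + 31 + 30 + 21 = 656.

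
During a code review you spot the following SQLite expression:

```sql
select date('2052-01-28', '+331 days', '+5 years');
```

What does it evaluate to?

Applying '+331 days' to 2052-01-28: counting 331 days forward gives 2052-12-24.
Adding +5 years to 2052-12-24 gives 2057-12-24.

2057-12-24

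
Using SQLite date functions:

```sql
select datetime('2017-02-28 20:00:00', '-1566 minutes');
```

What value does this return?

2017-02-27 17:54:00

1566 minutes = 26h 6m; -1566 minutes from 2017-02-28 20:00:00 is 2017-02-27 17:54:00 (crosses midnight).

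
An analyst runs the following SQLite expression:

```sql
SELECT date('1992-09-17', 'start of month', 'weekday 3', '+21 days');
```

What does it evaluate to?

`start of month` rewinds 1992-09-17 to 1992-09-01.
`weekday 3` advances to the next Wednesday; 1992-09-01 is a Tuesday, so it moves forward to 1992-09-02.
Advancing 21 more days within September lands on 1992-09-23.

1992-09-23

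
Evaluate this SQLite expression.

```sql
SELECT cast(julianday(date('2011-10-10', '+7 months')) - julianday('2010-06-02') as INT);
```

708

Adding +7 months to 2011-10-10 gives 2012-05-10.
28 days remain in June 2010 after the 2nd (30 − 2).
Full months from July 2010 through April 2012 contribute their day counts.
Then 10 days into May 2012.
Total: 28 + 31 + 31 + 30 + 31 + 30 + 31 + 31 + 28 + 31 + 30 + 31 + 30 + 31 + 31 + 30 + 31 + 30 + 31 + 31 + 29 + 31 + 30 + 10 = 708.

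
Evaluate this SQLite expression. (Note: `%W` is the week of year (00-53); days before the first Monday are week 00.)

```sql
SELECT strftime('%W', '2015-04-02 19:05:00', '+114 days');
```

29

First apply '+114 days': 2015-04-02 19:05:00 → 2015-07-25 19:05:00.
2015-07-25 is a Saturday. SQLite's %W counts Mondays since the year started; the result is 29.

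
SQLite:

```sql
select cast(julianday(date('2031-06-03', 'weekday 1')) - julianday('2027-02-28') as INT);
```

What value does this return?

`weekday 1` advances to the next Monday; 2031-06-03 is a Tuesday, so it moves forward to 2031-06-09.
0 days remain in February 2027 after the 28th (28 − 28).
Full months from March 2027 through May 2031 contribute their day counts.
Then 9 days into June 2031.
Total: 0 + 31 + 30 + 31 + 30 + 31 + 31 + 30 + 31 + 30 + 31 + 31 + 29 + 31 + 30 + 31 + 30 + 31 + 31 + 30 + 31 + 30 + 31 + 31 + 28 + 31 + 30 + 31 + 30 + 31 + 31 + 30 + 31 + 30 + 31 + 31 + 28 + 31 + 30 + 31 + 30 + 31 + 31 + 30 + 31 + 30 + 31 + 31 + 28 + 31 + 30 + 31 + 9 = 1562.

1562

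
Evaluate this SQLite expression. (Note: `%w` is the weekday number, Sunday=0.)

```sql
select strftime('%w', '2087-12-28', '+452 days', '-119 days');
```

First apply '+452 days', '-119 days': 2087-12-28 → 2088-11-25.
2088-11-25 is a Thursday; with Sunday=0 that is 4.

4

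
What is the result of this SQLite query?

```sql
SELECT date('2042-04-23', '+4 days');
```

Advancing 4 more days within April lands on 2042-04-27.

2042-04-27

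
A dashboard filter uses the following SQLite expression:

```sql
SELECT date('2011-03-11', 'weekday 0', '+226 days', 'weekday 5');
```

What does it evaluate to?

2011-10-28

`weekday 0` advances to the next Sunday; 2011-03-11 is a Friday, so it moves forward to 2011-03-13.
Applying '+226 days' to 2011-03-13: counting 226 days forward gives 2011-10-25.
`weekday 5` advances to the next Friday; 2011-10-25 is a Tuesday, so it moves forward to 2011-10-28.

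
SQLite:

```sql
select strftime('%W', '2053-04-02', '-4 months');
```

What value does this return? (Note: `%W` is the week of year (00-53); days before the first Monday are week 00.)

49

First apply '-4 months': 2053-04-02 → 2052-12-02.
2052-12-02 is a Monday. SQLite's %W counts Mondays since the year started; the result is 49.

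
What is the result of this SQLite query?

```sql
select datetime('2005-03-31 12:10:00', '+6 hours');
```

2005-03-31 18:10:00

+6 hours from 2005-03-31 12:10:00 is 2005-03-31 18:10:00.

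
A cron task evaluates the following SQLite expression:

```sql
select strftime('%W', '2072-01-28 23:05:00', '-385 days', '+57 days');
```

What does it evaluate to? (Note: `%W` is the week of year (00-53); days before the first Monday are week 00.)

09

First apply '-385 days', '+57 days': 2072-01-28 23:05:00 → 2071-03-06 23:05:00.
2071-03-06 is a Friday. SQLite's %W counts Mondays since the year started; the result is 09.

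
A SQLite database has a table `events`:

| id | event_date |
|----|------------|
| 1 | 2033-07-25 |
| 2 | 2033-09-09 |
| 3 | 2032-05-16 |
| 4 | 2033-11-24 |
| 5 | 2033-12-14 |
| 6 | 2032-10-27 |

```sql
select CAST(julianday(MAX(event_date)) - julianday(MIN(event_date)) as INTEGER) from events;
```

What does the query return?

MIN = 2032-05-16, MAX = 2033-12-14.
15 days remain in May 2032 after the 16th (31 − 16).
Full months from June 2032 through November 2033 contribute their day counts.
Then 14 days into December 2033.
Total: 15 + 30 + 31 + 31 + 30 + 31 + 30 + 31 + 31 + 28 + 31 + 30 + 31 + 30 + 31 + 31 + 30 + 31 + 30 + 14 = 577.

577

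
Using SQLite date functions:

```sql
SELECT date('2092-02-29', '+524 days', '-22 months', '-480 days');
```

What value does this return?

2090-06-13

Applying '+524 days' to 2092-02-29: counting 524 days forward gives 2093-08-06.
Adding -22 months to 2093-08-06 gives 2091-10-06.
Applying '-480 days' to 2091-10-06: counting 480 days back gives 2090-06-13.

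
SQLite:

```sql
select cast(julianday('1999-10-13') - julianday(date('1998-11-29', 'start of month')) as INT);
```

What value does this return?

`start of month` rewinds 1998-11-29 to 1998-11-01.
29 days remain in November 1998 after the 1st (30 − 1).
Full months from December 1998 through September 1999 contribute their day counts.
Then 13 days into October 1999.
Total: 29 + 31 + 31 + 28 + 31 + 30 + 31 + 30 + 31 + 31 + 30 + 13 = 346.

346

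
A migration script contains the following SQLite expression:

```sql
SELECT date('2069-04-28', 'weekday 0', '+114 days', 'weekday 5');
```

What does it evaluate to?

2069-08-23

`weekday 0` advances to the next Sunday; 2069-04-28 is already a Sunday, so it stays at 2069-04-28.
Applying '+114 days' to 2069-04-28: counting 114 days forward gives 2069-08-20.
`weekday 5` advances to the next Friday; 2069-08-20 is a Tuesday, so it moves forward to 2069-08-23.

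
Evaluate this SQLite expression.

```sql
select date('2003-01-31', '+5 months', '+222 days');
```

2004-02-08

Adding +5 months to 2003-01-31 targets 2003-06-31. June 2003 has only 30 days, so SQLite normalizes the 1-day overflow forward to 2003-07-01.
Applying '+222 days' to 2003-07-01: counting 222 days forward gives 2004-02-08.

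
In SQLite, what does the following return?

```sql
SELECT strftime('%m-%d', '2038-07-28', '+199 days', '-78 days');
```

11-26

First apply '+199 days', '-78 days': 2038-07-28 → 2038-11-26.
`%m-%d` extracts the month-day: 11-26.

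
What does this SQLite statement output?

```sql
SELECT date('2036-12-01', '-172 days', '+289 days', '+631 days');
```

2038-12-19

Applying '-172 days' to 2036-12-01: counting 172 days back gives 2036-06-12.
Applying '+289 days' to 2036-06-12: counting 289 days forward gives 2037-03-28.
Applying '+631 days' to 2037-03-28: counting 631 days forward gives 2038-12-19.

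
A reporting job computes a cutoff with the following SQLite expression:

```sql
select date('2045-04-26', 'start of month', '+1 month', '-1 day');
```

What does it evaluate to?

`start of month` rewinds 2045-04-26 to 2045-04-01.
Adding +1 month to 2045-04-01 gives 2045-05-01.
Going back 1 day from 2045-05-01 reaches 2045-04-30 (last day of April, 30 days).

2045-04-30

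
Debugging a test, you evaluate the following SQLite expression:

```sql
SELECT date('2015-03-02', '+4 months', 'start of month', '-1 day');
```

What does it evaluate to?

2015-06-30

Adding +4 months to 2015-03-02 gives 2015-07-02.
`start of month` rewinds 2015-07-02 to 2015-07-01.
Going back 1 day from 2015-07-01 reaches 2015-06-30 (last day of June, 30 days).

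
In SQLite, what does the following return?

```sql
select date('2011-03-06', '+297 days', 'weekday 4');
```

Applying '+297 days' to 2011-03-06: counting 297 days forward gives 2011-12-28.
`weekday 4` advances to the next Thursday; 2011-12-28 is a Wednesday, so it moves forward to 2011-12-29.

2011-12-29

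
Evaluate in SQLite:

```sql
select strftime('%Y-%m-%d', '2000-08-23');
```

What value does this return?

2000-08-23

`%Y-%m-%d` extracts the ISO date: 2000-08-23.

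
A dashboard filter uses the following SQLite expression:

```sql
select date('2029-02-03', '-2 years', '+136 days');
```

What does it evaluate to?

2027-06-19

Adding -2 years to 2029-02-03 gives 2027-02-03.
Applying '+136 days' to 2027-02-03: counting 136 days forward gives 2027-06-19.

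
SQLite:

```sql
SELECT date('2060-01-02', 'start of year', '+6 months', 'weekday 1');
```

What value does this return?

`start of year` rewinds 2060-01-02 to 2060-01-01.
Adding +6 months to 2060-01-01 gives 2060-07-01.
`weekday 1` advances to the next Monday; 2060-07-01 is a Thursday, so it moves forward to 2060-07-05.

2060-07-05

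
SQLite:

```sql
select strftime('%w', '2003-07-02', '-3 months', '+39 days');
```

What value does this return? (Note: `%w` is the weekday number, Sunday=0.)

0

First apply '-3 months', '+39 days': 2003-07-02 → 2003-05-11.
2003-05-11 is a Sunday; with Sunday=0 that is 0.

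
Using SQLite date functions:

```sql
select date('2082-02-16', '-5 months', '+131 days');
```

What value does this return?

2082-01-25

Adding -5 months to 2082-02-16 gives 2081-09-16.
Applying '+131 days' to 2081-09-16: counting 131 days forward gives 2082-01-25.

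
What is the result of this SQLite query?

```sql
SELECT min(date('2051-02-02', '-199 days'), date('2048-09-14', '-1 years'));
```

date('2051-02-02', '-199 days') → 2050-07-18.
date('2048-09-14', '-1 years') → 2047-09-14.
Earlier of the two is 2047-09-14.

2047-09-14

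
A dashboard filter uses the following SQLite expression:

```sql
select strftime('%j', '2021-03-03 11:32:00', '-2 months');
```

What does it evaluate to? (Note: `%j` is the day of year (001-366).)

First apply '-2 months': 2021-03-03 11:32:00 → 2021-01-03 11:32:00.
Day-of-year for 2021-01-03: days since 2021-01-01 inclusive = 3, zero-padded to 003.

003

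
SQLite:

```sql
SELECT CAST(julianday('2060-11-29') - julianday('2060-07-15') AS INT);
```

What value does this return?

137

16 days remain in July 2060 after the 15th (31 − 15).
August 2060: 31 days.
September 2060: 30 days.
October 2060: 31 days.
Then 29 days into November 2060.
Total: 16 + 31 + 30 + 31 + 29 = 137.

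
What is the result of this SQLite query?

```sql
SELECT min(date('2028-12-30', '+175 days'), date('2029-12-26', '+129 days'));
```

date('2028-12-30', '+175 days') → 2029-06-23.
date('2029-12-26', '+129 days') → 2030-05-04.
Earlier of the two is 2029-06-23.

2029-06-23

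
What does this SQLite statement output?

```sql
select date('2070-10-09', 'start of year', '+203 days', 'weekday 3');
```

`start of year` rewinds 2070-10-09 to 2070-01-01.
Applying '+203 days' to 2070-01-01: counting 203 days forward gives 2070-07-23.
`weekday 3` advances to the next Wednesday; 2070-07-23 is already a Wednesday, so it stays at 2070-07-23.

2070-07-23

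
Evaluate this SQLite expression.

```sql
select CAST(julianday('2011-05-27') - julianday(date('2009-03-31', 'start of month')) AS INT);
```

`start of month` rewinds 2009-03-31 to 2009-03-01.
30 days remain in March 2009 after the 1st (31 − 1).
Full months from April 2009 through April 2011 contribute their day counts.
Then 27 days into May 2011.
Total: 30 + 30 + 31 + 30 + 31 + 31 + 30 + 31 + 30 + 31 + 31 + 28 + 31 + 30 + 31 + 30 + 31 + 31 + 30 + 31 + 30 + 31 + 31 + 28 + 31 + 30 + 27 = 817.

817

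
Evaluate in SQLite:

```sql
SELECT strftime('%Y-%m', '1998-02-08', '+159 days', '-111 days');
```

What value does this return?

First apply '+159 days', '-111 days': 1998-02-08 → 1998-03-28.
`%Y-%m` extracts the year-month: 1998-03.

1998-03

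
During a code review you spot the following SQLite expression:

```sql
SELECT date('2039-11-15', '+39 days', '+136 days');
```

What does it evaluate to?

November 2039 has 30 days; 15 remain after the 15th, so 16 days reach 2039-12-01.
Advancing 23 more days within December lands on 2039-12-24.
Applying '+136 days' to 2039-12-24: counting 136 days forward gives 2040-05-08.

2040-05-08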